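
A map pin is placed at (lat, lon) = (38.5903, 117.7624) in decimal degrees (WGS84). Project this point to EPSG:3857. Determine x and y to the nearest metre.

x 13109250 m, y 4663154 m

Web Mercator is spherical with R = a = 6378137 m.
x = R·λ = 6378137 × 2.055341615 = 13109250.403 m.
y = R·ln tan(π/4 + φ/2) = 6378137 × 0.731115422 = 4663154.323 m.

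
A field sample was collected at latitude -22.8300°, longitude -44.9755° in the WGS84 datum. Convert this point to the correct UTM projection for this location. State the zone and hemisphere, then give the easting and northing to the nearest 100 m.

Zone 23S: E 502500 m, N 7475300 m

Longitude -44.9755° lies in the 6° band [-48°, -42°), giving zone 23; latitude is south of the equator, so 23S.
Zone 23 central meridian λ₀ = 6×23 − 183 = -45°; Δλ = +0.0245°.
Transverse Mercator on WGS84 with k₀ = 0.9996 gives E = 502513.931 m, N = 7475298.777 m.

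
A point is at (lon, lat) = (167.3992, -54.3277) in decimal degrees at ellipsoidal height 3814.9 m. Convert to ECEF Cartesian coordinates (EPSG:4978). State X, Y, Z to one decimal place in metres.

X -3640030.5 m, Y 813696.6 m, Z -5161198.3 m

WGS84: a = 6378137 m, e² = 0.006694380; N(φ) = a/√(1−e²sin²φ) = 6392272.759 m.
X = (N+h)·cosφ·cosλ = -3640030.469 m; Y = (N+h)·cosφ·sinλ = 813696.572 m; Z = (N(1−e²)+h)·sinφ = -5161198.267 m.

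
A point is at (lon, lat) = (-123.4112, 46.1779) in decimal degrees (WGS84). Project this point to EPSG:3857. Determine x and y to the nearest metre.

x -13738072 m, y 5808904 m

Web Mercator is spherical with R = a = 6378137 m.
x = R·λ = 6378137 × -2.153931774 = -13738071.942 m.
y = R·ln tan(π/4 + φ/2) = 6378137 × 0.910752434 = 5808903.796 m.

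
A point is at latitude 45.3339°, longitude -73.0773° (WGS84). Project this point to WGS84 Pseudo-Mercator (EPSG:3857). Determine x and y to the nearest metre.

Web Mercator is spherical with R = a = 6378137 m.
x = R·λ = 6378137 × -1.275439493 = -8134927.825 m.
y = R·ln tan(π/4 + φ/2) = 6378137 × 0.889639290 = 5674241.272 m.

x -8134928 m, y 5674241 m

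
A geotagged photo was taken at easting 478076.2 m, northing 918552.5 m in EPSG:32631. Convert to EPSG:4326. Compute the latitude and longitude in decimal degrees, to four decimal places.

Zone 31N: λ₀ = 3°, k₀ = 0.9996, false easting 500000 m.
Meridian distance M = (N − FN)/k₀ = 918920.1 m.
Inverse transverse Mercator on WGS84 gives φ = 8.30980013°, λ = 2.80090017°.

lat 8.3098°, lon 2.8009°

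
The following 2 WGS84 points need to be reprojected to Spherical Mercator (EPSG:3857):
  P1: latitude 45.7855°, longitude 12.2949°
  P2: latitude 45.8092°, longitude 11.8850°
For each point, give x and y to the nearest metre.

P1: x 1368662 m, y 5746042 m; P2: x 1323032 m, y 5749826 m

Web Mercator: x = R·λ, y = R·ln tan(π/4+φ/2), R = 6378137 m.
P1 (45.7855°, 12.2949°) → (1368662.007, 5746041.823) m.
P2 (45.8092°, 11.8850°) → (1323032.148, 5749825.928) m.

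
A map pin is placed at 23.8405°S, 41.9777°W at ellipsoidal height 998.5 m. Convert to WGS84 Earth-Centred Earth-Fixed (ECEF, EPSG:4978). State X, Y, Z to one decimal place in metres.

WGS84: a = 6378137 m, e² = 0.006694380; N(φ) = a/√(1−e²sin²φ) = 6381627.647 m.
X = (N+h)·cosφ·cosλ = 4340016.956 m; Y = (N+h)·cosφ·sinλ = -3904711.263 m; Z = (N(1−e²)+h)·sinφ = -2562538.559 m.

X 4340017.0 m, Y -3904711.3 m, Z -2562538.6 m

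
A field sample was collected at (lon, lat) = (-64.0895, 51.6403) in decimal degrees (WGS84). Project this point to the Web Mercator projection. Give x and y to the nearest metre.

Web Mercator is spherical with R = a = 6378137 m.
x = R·λ = 6378137 × -1.118572791 = -7134410.505 m.
y = R·ln tan(π/4 + φ/2) = 6378137 × 1.056005315 = 6735346.572 m.

x -7134411 m, y 6735347 m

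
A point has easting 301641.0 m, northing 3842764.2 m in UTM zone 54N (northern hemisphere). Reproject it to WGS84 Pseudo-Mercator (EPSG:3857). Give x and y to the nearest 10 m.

Unproject from UTM 54N (λ₀ = 141°) → φ = 34.70769961°, λ = 138.83409958°.
Web Mercator (R = 6378137 m): x = 15454941.270 m, y = 4124229.297 m.

x 15454940 m, y 4124230 m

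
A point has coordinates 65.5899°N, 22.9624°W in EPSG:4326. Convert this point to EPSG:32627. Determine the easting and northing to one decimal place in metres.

Zone 27 central meridian λ₀ = 6×27 − 183 = -21°; Δλ = -1.9624°.
Transverse Mercator on WGS84 with k₀ = 0.9996 gives E = 409517.118 m, N = 7275611.576 m.

E 409517.1 m, N 7275611.6 m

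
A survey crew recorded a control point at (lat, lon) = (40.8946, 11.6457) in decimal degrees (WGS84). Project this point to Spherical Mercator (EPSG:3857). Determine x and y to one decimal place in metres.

Web Mercator is spherical with R = a = 6378137 m.
x = R·λ = 6378137 × 0.203255809 = 1296393.394 m.
y = R·ln tan(π/4 + φ/2) = 6378137 × 0.783427449 = 4996807.596 m.

x 1296393.4 m, y 4996807.6 m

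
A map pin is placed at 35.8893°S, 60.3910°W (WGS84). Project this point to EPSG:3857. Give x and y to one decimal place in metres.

x -6722695.4 m, y -4285399.9 m

Web Mercator is spherical with R = a = 6378137 m.
x = R·λ = 6378137 × -1.054021789 = -6722695.368 m.
y = R·ln tan(π/4 + φ/2) = 6378137 × -0.671888969 = -4285399.894 m.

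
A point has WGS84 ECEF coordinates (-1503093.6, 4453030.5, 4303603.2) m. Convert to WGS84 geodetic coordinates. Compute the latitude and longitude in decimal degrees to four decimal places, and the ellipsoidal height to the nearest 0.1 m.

lat 42.6715°, lon 108.6518°, h 4222.3 m

λ = atan2(Y, X) = 108.65180048°; p = √(X²+Y²) = 4699869.3 m.
Bowring's method on WGS84 (a = 6378137 m, b = 6356752.314 m) gives φ = 42.67149994°, h = 4222.333 m.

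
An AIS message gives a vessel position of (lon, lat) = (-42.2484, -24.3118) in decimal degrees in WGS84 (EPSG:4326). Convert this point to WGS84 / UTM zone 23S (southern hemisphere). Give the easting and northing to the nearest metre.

Zone 23 central meridian λ₀ = 6×23 − 183 = -45°; Δλ = +2.7516°.
Transverse Mercator on WGS84 with k₀ = 0.9996 gives E = 779261.207 m, N = 7308489.983 m.

E 779261 m, N 7308490 m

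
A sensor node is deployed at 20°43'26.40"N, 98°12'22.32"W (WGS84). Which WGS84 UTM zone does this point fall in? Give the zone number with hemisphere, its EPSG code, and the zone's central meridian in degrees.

Zone 14N (EPSG:32614), central meridian -99°

UTM zone = ⌊(λ + 180)/6⌋ + 1; -98.2062° ∈ [-102°, -96°) → zone 14.
Hemisphere: N (φ ≥ 0).
Central meridian λ₀ = 6×14 − 183 = -99°.
EPSG code: 32614.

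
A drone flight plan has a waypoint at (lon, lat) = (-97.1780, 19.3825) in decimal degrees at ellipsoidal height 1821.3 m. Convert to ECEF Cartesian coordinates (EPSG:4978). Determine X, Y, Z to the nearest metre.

X -752286 m, Y -5973403 m, Z 2103941 m

WGS84: a = 6378137 m, e² = 0.006694380; N(φ) = a/√(1−e²sin²φ) = 6380489.656 m.
X = (N+h)·cosφ·cosλ = -752286.136 m; Y = (N+h)·cosφ·sinλ = -5973402.693 m; Z = (N(1−e²)+h)·sinφ = 2103941.413 m.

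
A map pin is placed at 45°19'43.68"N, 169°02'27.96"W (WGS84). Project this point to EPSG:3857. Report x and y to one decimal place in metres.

Web Mercator is spherical with R = a = 6378137 m.
x = R·λ = 6378137 × -2.950323766 = -18817569.175 m.
y = R·ln tan(π/4 + φ/2) = 6378137 × 0.889512674 = 5673433.698 m.

x -18817569.2 m, y 5673433.7 m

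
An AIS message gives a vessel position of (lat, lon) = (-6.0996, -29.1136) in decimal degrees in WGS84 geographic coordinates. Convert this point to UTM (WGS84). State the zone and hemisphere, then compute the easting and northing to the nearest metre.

Longitude -29.1136° lies in the 6° band [-30°, -24°), giving zone 26; latitude is south of the equator, so 26S.
Zone 26 central meridian λ₀ = 6×26 − 183 = -27°; Δλ = -2.1136°.
Transverse Mercator on WGS84 with k₀ = 0.9996 gives E = 266079.678 m, N = 9325326.800 m.

Zone 26S: E 266080 m, N 9325327 m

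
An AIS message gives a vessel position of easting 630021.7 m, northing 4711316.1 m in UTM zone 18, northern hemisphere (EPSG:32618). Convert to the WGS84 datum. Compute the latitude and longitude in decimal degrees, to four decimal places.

lat 42.5433°, lon -73.4165°

Zone 18N: λ₀ = -75°, k₀ = 0.9996, false easting 500000 m.
Meridian distance M = (N − FN)/k₀ = 4713201.4 m.
Inverse transverse Mercator on WGS84 gives φ = 42.54330018°, λ = -73.41650012°.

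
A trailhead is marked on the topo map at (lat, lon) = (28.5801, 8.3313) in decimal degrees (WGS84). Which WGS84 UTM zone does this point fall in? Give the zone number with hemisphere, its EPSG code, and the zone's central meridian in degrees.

UTM zone = ⌊(λ + 180)/6⌋ + 1; 8.3313° ∈ [6°, 12°) → zone 32.
Hemisphere: N (φ ≥ 0).
Central meridian λ₀ = 6×32 − 183 = 9°.
EPSG code: 32632.

Zone 32N (EPSG:32632), central meridian 9°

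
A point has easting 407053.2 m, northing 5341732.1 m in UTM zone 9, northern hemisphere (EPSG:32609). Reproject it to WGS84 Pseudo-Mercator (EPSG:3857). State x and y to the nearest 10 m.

Unproject from UTM 9N (λ₀ = -129°) → φ = 48.22200021°, λ = -130.25140006°.
Web Mercator (R = 6378137 m): x = -14499519.530 m, y = 6143867.546 m.

x -14499520 m, y 6143870 m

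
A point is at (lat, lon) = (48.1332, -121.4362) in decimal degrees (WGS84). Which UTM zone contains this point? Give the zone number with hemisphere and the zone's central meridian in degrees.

Zone 10N, central meridian -123°

UTM zone = ⌊(λ + 180)/6⌋ + 1; -121.4362° ∈ [-126°, -120°) → zone 10.
Hemisphere: N (φ ≥ 0).
Central meridian λ₀ = 6×10 − 183 = -123°.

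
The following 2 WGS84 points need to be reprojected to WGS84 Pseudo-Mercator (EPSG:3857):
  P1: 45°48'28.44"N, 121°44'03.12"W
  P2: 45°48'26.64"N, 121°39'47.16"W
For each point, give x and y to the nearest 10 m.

Web Mercator: x = R·λ, y = R·ln tan(π/4+φ/2), R = 6378137 m.
P1 (45.8079°, -121.7342°) → (-13551389.156, 5749618.320) m.
P2 (45.8074°, -121.6631°) → (-13543474.340, 5749538.471) m.

P1: x -13551390 m, y 5749620 m; P2: x -13543470 m, y 5749540 m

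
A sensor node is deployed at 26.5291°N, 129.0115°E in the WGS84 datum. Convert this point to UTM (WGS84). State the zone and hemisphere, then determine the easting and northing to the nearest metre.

Zone 52N: E 501146 m, N 2934281 m

Longitude 129.0115° lies in the 6° band [126°, 132°), giving zone 52; latitude is north of the equator, so 52N.
Zone 52 central meridian λ₀ = 6×52 − 183 = 129°; Δλ = +0.0115°.
Transverse Mercator on WGS84 with k₀ = 0.9996 gives E = 501145.689 m, N = 2934280.524 m.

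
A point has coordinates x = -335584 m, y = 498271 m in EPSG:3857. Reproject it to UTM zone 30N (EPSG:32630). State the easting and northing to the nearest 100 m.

Web Mercator inverse (R = 6378137 m) → φ = 4.47149860°, λ = -3.01460236°.
UTM 30N forward: E = 498380.035 m, N = 494245.026 m.

E 498400 m, N 494200 m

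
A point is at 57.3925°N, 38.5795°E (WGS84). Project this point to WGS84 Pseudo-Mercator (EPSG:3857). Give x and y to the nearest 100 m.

x 4294700 m, y 7840800 m

Web Mercator is spherical with R = a = 6378137 m.
x = R·λ = 6378137 × 0.673339299 = 4294650.295 m.
y = R·ln tan(π/4 + φ/2) = 6378137 × 1.229319632 = 7840769.029 m.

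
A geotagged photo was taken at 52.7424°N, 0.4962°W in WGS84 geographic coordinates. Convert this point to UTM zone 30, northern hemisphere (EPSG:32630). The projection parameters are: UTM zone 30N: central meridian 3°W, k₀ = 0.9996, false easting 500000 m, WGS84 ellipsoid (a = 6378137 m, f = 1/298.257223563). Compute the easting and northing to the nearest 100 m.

Zone 30 central meridian λ₀ = 6×30 − 183 = -3°; Δλ = +2.5038°.
Transverse Mercator on WGS84 with k₀ = 0.9996 gives E = 669014.989 m, N = 5846555.381 m.

E 669000 m, N 5846600 m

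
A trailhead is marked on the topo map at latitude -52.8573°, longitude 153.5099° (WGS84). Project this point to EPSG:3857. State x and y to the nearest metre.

Web Mercator is spherical with R = a = 6378137 m.
x = R·λ = 6378137 × 2.679253189 = 17088643.900 m.
y = R·ln tan(π/4 + φ/2) = 6378137 × -1.090701843 = -6956645.780 m.

x 17088644 m, y -6956646 m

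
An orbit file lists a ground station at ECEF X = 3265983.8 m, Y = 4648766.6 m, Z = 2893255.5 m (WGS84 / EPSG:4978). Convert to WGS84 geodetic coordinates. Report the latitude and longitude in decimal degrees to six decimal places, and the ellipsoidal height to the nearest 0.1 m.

lat 27.143600°, lon 54.910100°, h 1910.6 m

λ = atan2(Y, X) = 54.91009990°; p = √(X²+Y²) = 5681345.0 m.
Bowring's method on WGS84 (a = 6378137 m, b = 6356752.314 m) gives φ = 27.14360043°, h = 1910.594 m.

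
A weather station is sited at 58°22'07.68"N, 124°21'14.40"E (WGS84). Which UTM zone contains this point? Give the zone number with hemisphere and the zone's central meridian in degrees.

UTM zone = ⌊(λ + 180)/6⌋ + 1; 124.3540° ∈ [120°, 126°) → zone 51.
Hemisphere: N (φ ≥ 0).
Central meridian λ₀ = 6×51 − 183 = 123°.

Zone 51N, central meridian 123°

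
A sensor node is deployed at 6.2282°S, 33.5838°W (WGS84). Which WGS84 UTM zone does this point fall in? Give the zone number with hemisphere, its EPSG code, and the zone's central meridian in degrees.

UTM zone = ⌊(λ + 180)/6⌋ + 1; -33.5838° ∈ [-36°, -30°) → zone 25.
Hemisphere: S (φ < 0).
Central meridian λ₀ = 6×25 − 183 = -33°.
EPSG code: 32725.

Zone 25S (EPSG:32725), central meridian -33°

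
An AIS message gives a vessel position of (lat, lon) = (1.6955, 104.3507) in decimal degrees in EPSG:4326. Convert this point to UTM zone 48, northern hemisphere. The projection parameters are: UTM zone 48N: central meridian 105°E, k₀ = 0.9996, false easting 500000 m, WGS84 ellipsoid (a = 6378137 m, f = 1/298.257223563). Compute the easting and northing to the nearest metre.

E 427779 m, N 187416 m

Zone 48 central meridian λ₀ = 6×48 − 183 = 105°; Δλ = -0.6493°.
Transverse Mercator on WGS84 with k₀ = 0.9996 gives E = 427779.034 m, N = 187416.351 m.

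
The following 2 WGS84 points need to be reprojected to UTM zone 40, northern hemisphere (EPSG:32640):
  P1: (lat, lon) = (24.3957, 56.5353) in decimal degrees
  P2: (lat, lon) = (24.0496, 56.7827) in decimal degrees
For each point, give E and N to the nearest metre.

UTM zone 40N: λ₀ = 57°, k₀ = 0.9996.
P1 (24.3957°, 56.5353°) → (452880.166, 2698116.095) m.
P2 (24.0496°, 56.7827°) → (477906.627, 2659735.040) m.

P1: E 452880 m, N 2698116 m; P2: E 477907 m, N 2659735 m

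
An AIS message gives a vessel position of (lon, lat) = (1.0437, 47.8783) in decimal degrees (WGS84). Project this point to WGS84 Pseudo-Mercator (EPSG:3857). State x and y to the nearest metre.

Web Mercator is spherical with R = a = 6378137 m.
x = R·λ = 6378137 × 0.018216001 = 116184.153 m.
y = R·ln tan(π/4 + φ/2) = 6378137 × 0.954296234 = 6086632.120 m.

x 116184 m, y 6086632 m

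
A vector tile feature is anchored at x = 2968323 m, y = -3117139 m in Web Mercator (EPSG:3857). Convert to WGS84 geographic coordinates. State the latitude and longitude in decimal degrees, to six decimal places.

R = 6378137 m. λ = x/R = 26.66489919°.
φ = 2·arctan(exp(y/R)) − 90° = 2·arctan(0.61341) − 90° = -26.94930095°.

lat -26.949301°, lon 26.664899°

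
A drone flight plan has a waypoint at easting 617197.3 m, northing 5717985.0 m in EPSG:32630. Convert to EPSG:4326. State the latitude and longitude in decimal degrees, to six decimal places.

Zone 30N: λ₀ = -3°, k₀ = 0.9996, false easting 500000 m.
Meridian distance M = (N − FN)/k₀ = 5720273.1 m.
Inverse transverse Mercator on WGS84 gives φ = 51.60070039°, λ = -1.30780032°.

lat 51.600700°, lon -1.307800°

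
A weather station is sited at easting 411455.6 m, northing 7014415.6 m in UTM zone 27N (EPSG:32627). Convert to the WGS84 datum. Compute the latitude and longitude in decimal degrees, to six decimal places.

Zone 27N: λ₀ = -21°, k₀ = 0.9996, false easting 500000 m.
Meridian distance M = (N − FN)/k₀ = 7017222.5 m.
Inverse transverse Mercator on WGS84 gives φ = 63.24780023°, λ = -22.76320002°.

lat 63.247800°, lon -22.763200°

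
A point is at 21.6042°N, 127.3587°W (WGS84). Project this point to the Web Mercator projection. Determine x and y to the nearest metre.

x -14177506 m, y 2464071 m

Web Mercator is spherical with R = a = 6378137 m.
x = R·λ = 6378137 × -2.222828646 = -14177505.632 m.
y = R·ln tan(π/4 + φ/2) = 6378137 × 0.386330763 = 2464070.535 m.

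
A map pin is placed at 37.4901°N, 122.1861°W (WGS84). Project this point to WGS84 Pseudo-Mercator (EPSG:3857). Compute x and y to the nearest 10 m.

Web Mercator is spherical with R = a = 6378137 m.
x = R·λ = 6378137 × -2.132549745 = -13601694.434 m.
y = R·ln tan(π/4 + φ/2) = 6378137 × 0.706733387 = 4507642.365 m.

x -13601690 m, y 4507640 m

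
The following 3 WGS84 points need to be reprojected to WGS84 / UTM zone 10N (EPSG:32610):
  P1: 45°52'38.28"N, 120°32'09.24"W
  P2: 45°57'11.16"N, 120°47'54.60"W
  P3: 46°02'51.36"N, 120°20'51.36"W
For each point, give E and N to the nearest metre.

P1: E 691221 m, N 5083367 m; P2: E 670610 m, N 5091193 m; P3: E 705203 m, N 5102757 m

UTM zone 10N: λ₀ = -123°, k₀ = 0.9996.
P1 (45.8773°, -120.5359°) → (691220.545, 5083367.443) m.
P2 (45.9531°, -120.7985°) → (670609.868, 5091193.096) m.
P3 (46.0476°, -120.3476°) → (705202.693, 5102756.821) m.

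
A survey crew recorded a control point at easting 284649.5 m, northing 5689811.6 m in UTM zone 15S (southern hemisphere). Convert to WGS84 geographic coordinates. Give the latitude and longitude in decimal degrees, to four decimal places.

Zone 15S: λ₀ = -93°, k₀ = 0.9996, false easting 500000 m, false northing 10000000 m.
Meridian distance M = (N − FN)/k₀ = -4311913.2 m.
Inverse transverse Mercator on WGS84 gives φ = -38.91419956°, λ = -95.48380020°.

lat -38.9142°, lon -95.4838°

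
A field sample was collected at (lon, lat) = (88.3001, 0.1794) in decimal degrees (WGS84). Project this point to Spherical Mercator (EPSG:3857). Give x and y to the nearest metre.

x 9829522 m, y 19971 m

Web Mercator is spherical with R = a = 6378137 m.
x = R·λ = 6378137 × 1.541127475 = 9829522.169 m.
y = R·ln tan(π/4 + φ/2) = 6378137 × 0.003131126 = 19970.749 m.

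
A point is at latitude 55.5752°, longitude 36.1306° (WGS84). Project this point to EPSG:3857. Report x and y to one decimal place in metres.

Web Mercator is spherical with R = a = 6378137 m.
x = R·λ = 6378137 × 0.630597931 = 4022039.994 m.
y = R·ln tan(π/4 + φ/2) = 6378137 × 1.171864232 = 7474310.619 m.

x 4022040.0 m, y 7474310.6 m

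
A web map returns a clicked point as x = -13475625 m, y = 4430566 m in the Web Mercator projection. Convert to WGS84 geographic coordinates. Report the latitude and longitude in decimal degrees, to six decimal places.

lat 36.938701°, lon -121.053599°

R = 6378137 m. λ = x/R = -121.05359901°.
φ = 2·arctan(exp(y/R)) − 90° = 2·arctan(2.00301) − 90° = 36.93870145°.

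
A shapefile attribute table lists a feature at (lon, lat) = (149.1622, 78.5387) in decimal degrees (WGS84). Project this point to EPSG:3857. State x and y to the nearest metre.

x 16604660 m, y 14663692 m

Web Mercator is spherical with R = a = 6378137 m.
x = R·λ = 6378137 × 2.603371510 = 16604660.150 m.
y = R·ln tan(π/4 + φ/2) = 6378137 × 2.299055616 = 14663691.691 m.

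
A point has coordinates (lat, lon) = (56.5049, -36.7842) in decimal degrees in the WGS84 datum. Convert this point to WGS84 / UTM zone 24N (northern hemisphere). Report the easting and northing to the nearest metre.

Zone 24 central meridian λ₀ = 6×24 − 183 = -39°; Δλ = +2.2158°.
Transverse Mercator on WGS84 with k₀ = 0.9996 gives E = 636374.266 m, N = 6264475.425 m.

E 636374 m, N 6264475 m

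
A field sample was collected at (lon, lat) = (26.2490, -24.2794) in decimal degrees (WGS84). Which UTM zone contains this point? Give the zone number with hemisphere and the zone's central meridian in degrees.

Zone 35S, central meridian 27°

UTM zone = ⌊(λ + 180)/6⌋ + 1; 26.2490° ∈ [24°, 30°) → zone 35.
Hemisphere: S (φ < 0).
Central meridian λ₀ = 6×35 − 183 = 27°.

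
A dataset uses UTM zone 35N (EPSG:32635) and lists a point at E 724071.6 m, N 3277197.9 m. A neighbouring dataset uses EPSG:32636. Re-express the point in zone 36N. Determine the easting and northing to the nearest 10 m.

E 142950 m, N 3280640 m

UTM 35N → geographic: φ = 29.60449975°, λ = 29.31379967°.
UTM 36N (λ₀ = 33°) forward: E = 142946.258 m, N = 3280641.093 m.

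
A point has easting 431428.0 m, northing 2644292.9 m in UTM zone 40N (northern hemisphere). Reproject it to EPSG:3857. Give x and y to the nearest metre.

x 6270215 m, y 2742299 m

Unproject from UTM 40N (λ₀ = 57°) → φ = 23.90880017°, λ = 56.32630022°.
Web Mercator (R = 6378137 m): x = 6270215.058 m, y = 2742298.944 m.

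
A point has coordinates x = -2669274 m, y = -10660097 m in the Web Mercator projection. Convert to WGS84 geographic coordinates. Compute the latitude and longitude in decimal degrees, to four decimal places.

R = 6378137 m. λ = x/R = -23.97849632°.
φ = 2·arctan(exp(y/R)) − 90° = 2·arctan(0.18799) − 90° = -68.70610045°.

lat -68.7061°, lon -23.9785°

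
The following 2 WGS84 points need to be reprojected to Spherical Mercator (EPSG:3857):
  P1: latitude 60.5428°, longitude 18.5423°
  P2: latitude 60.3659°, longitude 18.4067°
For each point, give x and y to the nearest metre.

Web Mercator: x = R·λ, y = R·ln tan(π/4+φ/2), R = 6378137 m.
P1 (60.5428°, 18.5423°) → (2064119.394, 8521590.647) m.
P2 (60.3659°, 18.4067°) → (2049024.471, 8481655.945) m.

P1: x 2064119 m, y 8521591 m; P2: x 2049024 m, y 8481656 m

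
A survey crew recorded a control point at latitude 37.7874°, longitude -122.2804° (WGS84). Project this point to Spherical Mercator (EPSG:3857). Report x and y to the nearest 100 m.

Web Mercator is spherical with R = a = 6378137 m.
x = R·λ = 6378137 × -2.134195591 = -13612191.862 m.
y = R·ln tan(π/4 + φ/2) = 6378137 × 0.713286018 = 4549435.944 m.

x -13612200 m, y 4549400 m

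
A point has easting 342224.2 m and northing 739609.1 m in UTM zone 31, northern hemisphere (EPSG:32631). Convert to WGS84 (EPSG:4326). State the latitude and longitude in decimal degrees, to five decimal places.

lat 6.68910°, lon 1.57260°

Zone 31N: λ₀ = 3°, k₀ = 0.9996, false easting 500000 m.
Meridian distance M = (N − FN)/k₀ = 739905.1 m.
Inverse transverse Mercator on WGS84 gives φ = 6.68909971°, λ = 1.57260021°.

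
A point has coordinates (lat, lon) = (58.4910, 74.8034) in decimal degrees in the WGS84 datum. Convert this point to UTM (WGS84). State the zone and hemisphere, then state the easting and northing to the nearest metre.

Zone 43N: E 488539 m, N 6483394 m

Longitude 74.8034° lies in the 6° band [72°, 78°), giving zone 43; latitude is north of the equator, so 43N.
Zone 43 central meridian λ₀ = 6×43 − 183 = 75°; Δλ = -0.1966°.
Transverse Mercator on WGS84 with k₀ = 0.9996 gives E = 488538.639 m, N = 6483393.593 m.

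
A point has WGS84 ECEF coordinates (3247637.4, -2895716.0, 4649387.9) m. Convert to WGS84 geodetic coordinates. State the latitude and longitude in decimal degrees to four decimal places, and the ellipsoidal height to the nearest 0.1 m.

λ = atan2(Y, X) = -41.72140004°; p = √(X²+Y²) = 4351128.6 m.
Bowring's method on WGS84 (a = 6378137 m, b = 6356752.314 m) gives φ = 47.08989933°, h = 1109.711 m.

lat 47.0899°, lon -41.7214°, h 1109.7 m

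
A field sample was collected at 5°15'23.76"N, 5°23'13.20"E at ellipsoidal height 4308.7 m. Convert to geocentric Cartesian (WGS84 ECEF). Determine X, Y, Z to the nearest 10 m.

WGS84: a = 6378137 m, e² = 0.006694380; N(φ) = a/√(1−e²sin²φ) = 6378316.200 m.
X = (N+h)·cosφ·cosλ = 6327710.373 m; Y = (N+h)·cosφ·sinλ = 596696.228 m; Z = (N(1−e²)+h)·sinφ = 580840.733 m.

X 6327710 m, Y 596700 m, Z 580840 m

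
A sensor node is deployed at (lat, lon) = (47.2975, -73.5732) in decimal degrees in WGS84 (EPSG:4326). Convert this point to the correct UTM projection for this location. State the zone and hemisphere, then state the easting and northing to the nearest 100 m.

Longitude -73.5732° lies in the 6° band [-78°, -72°), giving zone 18; latitude is north of the equator, so 18N.
Zone 18 central meridian λ₀ = 6×18 − 183 = -75°; Δλ = +1.4268°.
Transverse Mercator on WGS84 with k₀ = 0.9996 gives E = 607868.838 m, N = 5239212.187 m.

Zone 18N: E 607900 m, N 5239200 m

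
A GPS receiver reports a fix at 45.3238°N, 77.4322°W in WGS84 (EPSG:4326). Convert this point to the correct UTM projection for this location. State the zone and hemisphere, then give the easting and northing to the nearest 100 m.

Longitude -77.4322° lies in the 6° band [-78°, -72°), giving zone 18; latitude is north of the equator, so 18N.
Zone 18 central meridian λ₀ = 6×18 − 183 = -75°; Δλ = -2.4322°.
Transverse Mercator on WGS84 with k₀ = 0.9996 gives E = 309388.780 m, N = 5021799.237 m.

Zone 18N: E 309400 m, N 5021800 m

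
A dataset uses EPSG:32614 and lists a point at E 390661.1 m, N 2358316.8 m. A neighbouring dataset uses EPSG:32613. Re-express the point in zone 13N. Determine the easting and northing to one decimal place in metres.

E 1013357.2 m, N 2366021.6 m

UTM 14N → geographic: φ = 21.32350012°, λ = -100.05430016°.
UTM 13N (λ₀ = -105°) forward: E = 1013357.159 m, N = 2366021.583 m.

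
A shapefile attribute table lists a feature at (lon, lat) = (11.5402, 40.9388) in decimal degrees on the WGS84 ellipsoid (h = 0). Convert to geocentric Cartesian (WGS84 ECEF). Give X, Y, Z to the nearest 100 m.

X 4727500 m, Y 965300 m, Z 4157300 m

WGS84: a = 6378137 m, e² = 0.006694380; N(φ) = a/√(1−e²sin²φ) = 6387323.055 m.
X = (N+h)·cosφ·cosλ = 4727506.813 m; Y = (N+h)·cosφ·sinλ = 965276.847 m; Z = (N(1−e²)+h)·sinφ = 4157291.465 m.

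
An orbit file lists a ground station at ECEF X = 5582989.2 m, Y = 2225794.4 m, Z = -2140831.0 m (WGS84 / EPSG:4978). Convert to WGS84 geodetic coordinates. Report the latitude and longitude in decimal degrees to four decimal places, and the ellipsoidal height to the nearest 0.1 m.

lat -19.7274°, lon 21.7359°, h 4492.0 m

λ = atan2(Y, X) = 21.73590017°; p = √(X²+Y²) = 6010318.6 m.
Bowring's method on WGS84 (a = 6378137 m, b = 6356752.314 m) gives φ = -19.72740008°, h = 4491.987 m.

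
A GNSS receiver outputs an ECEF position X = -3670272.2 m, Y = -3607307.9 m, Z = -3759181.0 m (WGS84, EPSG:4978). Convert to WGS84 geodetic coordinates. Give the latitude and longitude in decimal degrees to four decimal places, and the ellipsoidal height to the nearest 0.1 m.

lat -36.3306°, lon -135.4957°, h 2318.6 m

λ = atan2(Y, X) = -135.49570030°; p = √(X²+Y²) = 5146218.8 m.
Bowring's method on WGS84 (a = 6378137 m, b = 6356752.314 m) gives φ = -36.33060012°, h = 2318.633 m.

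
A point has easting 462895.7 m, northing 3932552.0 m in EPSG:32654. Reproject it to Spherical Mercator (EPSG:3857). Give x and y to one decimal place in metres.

Unproject from UTM 54N (λ₀ = 141°) → φ = 35.53590000°, λ = 140.59069962°.
Web Mercator (R = 6378137 m): x = 15650485.091 m, y = 4236948.408 m.

x 15650485.1 m, y 4236948.4 m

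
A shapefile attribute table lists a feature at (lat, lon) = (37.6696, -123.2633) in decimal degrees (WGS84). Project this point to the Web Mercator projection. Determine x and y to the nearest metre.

Web Mercator is spherical with R = a = 6378137 m.
x = R·λ = 6378137 × -2.151350432 = -13721607.789 m.
y = R·ln tan(π/4 + φ/2) = 6378137 × 0.710686513 = 4532855.944 m.

x -13721608 m, y 4532856 m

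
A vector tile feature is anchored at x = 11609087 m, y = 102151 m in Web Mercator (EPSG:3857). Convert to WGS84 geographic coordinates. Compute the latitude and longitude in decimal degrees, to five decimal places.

R = 6378137 m. λ = x/R = 104.28620287°.
φ = 2·arctan(exp(y/R)) − 90° = 2·arctan(1.01614) − 90° = 0.91759882°.

lat 0.91760°, lon 104.28620°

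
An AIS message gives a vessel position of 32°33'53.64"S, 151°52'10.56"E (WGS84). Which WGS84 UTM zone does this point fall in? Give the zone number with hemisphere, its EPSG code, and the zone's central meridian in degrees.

Zone 56S (EPSG:32756), central meridian 153°

UTM zone = ⌊(λ + 180)/6⌋ + 1; 151.8696° ∈ [150°, 156°) → zone 56.
Hemisphere: S (φ < 0).
Central meridian λ₀ = 6×56 − 183 = 153°.
EPSG code: 32756.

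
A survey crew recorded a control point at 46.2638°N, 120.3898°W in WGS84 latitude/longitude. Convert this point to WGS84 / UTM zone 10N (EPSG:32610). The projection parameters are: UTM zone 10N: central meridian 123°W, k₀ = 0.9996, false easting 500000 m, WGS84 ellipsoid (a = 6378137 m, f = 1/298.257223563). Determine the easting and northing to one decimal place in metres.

E 701148.2 m, N 5126669.8 m

Zone 10 central meridian λ₀ = 6×10 − 183 = -123°; Δλ = +2.6102°.
Transverse Mercator on WGS84 with k₀ = 0.9996 gives E = 701148.180 m, N = 5126669.786 m.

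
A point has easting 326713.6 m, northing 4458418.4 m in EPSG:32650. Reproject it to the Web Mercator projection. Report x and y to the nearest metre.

Unproject from UTM 50N (λ₀ = 117°) → φ = 40.25829985°, λ = 114.96230002°.
Web Mercator (R = 6378137 m): x = 12797544.698 m, y = 4903549.012 m.

x 12797545 m, y 4903549 m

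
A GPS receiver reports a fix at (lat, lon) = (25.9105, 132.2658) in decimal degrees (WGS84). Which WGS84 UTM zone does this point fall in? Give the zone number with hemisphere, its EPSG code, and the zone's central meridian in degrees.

UTM zone = ⌊(λ + 180)/6⌋ + 1; 132.2658° ∈ [132°, 138°) → zone 53.
Hemisphere: N (φ ≥ 0).
Central meridian λ₀ = 6×53 − 183 = 135°.
EPSG code: 32653.

Zone 53N (EPSG:32653), central meridian 135°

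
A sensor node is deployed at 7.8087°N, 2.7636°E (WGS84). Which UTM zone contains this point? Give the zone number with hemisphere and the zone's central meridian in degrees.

Zone 31N, central meridian 3°

UTM zone = ⌊(λ + 180)/6⌋ + 1; 2.7636° ∈ [0°, 6°) → zone 31.
Hemisphere: N (φ ≥ 0).
Central meridian λ₀ = 6×31 − 183 = 3°.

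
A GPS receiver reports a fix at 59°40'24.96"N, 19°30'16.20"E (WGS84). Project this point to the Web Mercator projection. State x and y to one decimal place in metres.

x 2171231.0 m, y 8327424.3 m

Web Mercator is spherical with R = a = 6378137 m.
x = R·λ = 6378137 × 0.340417744 = 2171231.008 m.
y = R·ln tan(π/4 + φ/2) = 6378137 × 1.305620170 = 8327424.314 m.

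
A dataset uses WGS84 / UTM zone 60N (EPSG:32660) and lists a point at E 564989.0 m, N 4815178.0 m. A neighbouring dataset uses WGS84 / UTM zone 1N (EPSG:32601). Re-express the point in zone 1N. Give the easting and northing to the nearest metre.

UTM 60N → geographic: φ = 43.48669998°, λ = 177.80370046°.
UTM 1N (λ₀ = -177°) forward: E = 79785.660 m, N = 4827996.397 m.

E 79786 m, N 4827996 m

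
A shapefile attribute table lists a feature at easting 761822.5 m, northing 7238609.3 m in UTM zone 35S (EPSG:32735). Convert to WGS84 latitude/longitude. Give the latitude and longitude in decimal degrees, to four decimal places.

Zone 35S: λ₀ = 27°, k₀ = 0.9996, false easting 500000 m, false northing 10000000 m.
Meridian distance M = (N − FN)/k₀ = -2762495.7 m.
Inverse transverse Mercator on WGS84 gives φ = -24.94530030°, λ = 29.59290015°.

lat -24.9453°, lon 29.5929°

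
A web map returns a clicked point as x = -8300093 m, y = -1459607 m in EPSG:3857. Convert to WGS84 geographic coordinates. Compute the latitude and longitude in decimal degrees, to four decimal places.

lat -12.9989°, lon -74.5610°

R = 6378137 m. λ = x/R = -74.56100402°.
φ = 2·arctan(exp(y/R)) − 90° = 2·arctan(0.79545) − 90° = -12.99890350°.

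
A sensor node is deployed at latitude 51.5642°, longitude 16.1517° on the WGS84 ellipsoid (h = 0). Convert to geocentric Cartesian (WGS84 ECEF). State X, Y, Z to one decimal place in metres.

WGS84: a = 6378137 m, e² = 0.006694380; N(φ) = a/√(1−e²sin²φ) = 6391276.433 m.
X = (N+h)·cosφ·cosλ = 3816233.680 m; Y = (N+h)·cosφ·sinλ = 1105230.628 m; Z = (N(1−e²)+h)·sinφ = 4972805.817 m.

X 3816233.7 m, Y 1105230.6 m, Z 4972805.8 m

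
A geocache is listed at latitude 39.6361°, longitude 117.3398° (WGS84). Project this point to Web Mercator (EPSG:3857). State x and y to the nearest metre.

Web Mercator is spherical with R = a = 6378137 m.
x = R·λ = 6378137 × 2.047965854 = 13062206.786 m.
y = R·ln tan(π/4 + φ/2) = 6378137 × 0.754640639 = 4813201.382 m.

x 13062207 m, y 4813201 m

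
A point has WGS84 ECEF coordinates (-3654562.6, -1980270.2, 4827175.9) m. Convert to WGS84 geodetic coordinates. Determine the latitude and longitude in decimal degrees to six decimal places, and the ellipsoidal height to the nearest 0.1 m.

lat 49.458900°, lon -151.548400°, h 4328.0 m

λ = atan2(Y, X) = -151.54839972°; p = √(X²+Y²) = 4156596.9 m.
Bowring's method on WGS84 (a = 6378137 m, b = 6356752.314 m) gives φ = 49.45890011°, h = 4327.976 m.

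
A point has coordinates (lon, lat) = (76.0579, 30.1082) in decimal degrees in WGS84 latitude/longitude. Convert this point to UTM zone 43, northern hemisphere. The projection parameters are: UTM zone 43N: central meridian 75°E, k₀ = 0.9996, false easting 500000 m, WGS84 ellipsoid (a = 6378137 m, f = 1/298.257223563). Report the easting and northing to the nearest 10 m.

E 601920 m, N 3331250 m

Zone 43 central meridian λ₀ = 6×43 − 183 = 75°; Δλ = +1.0579°.
Transverse Mercator on WGS84 with k₀ = 0.9996 gives E = 601924.038 m, N = 3331246.937 m.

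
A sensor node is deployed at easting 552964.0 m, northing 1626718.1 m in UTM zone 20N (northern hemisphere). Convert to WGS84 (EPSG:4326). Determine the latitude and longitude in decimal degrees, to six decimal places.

lat 14.713700°, lon -62.508000°

Zone 20N: λ₀ = -63°, k₀ = 0.9996, false easting 500000 m.
Meridian distance M = (N − FN)/k₀ = 1627369.0 m.
Inverse transverse Mercator on WGS84 gives φ = 14.71370003°, λ = -62.50799968°.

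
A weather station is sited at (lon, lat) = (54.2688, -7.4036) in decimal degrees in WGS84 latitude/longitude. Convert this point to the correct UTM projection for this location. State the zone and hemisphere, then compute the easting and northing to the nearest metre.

Zone 40S: E 198492 m, N 9180708 m

Longitude 54.2688° lies in the 6° band [54°, 60°), giving zone 40; latitude is south of the equator, so 40S.
Zone 40 central meridian λ₀ = 6×40 − 183 = 57°; Δλ = -2.7312°.
Transverse Mercator on WGS84 with k₀ = 0.9996 gives E = 198491.625 m, N = 9180707.635 m.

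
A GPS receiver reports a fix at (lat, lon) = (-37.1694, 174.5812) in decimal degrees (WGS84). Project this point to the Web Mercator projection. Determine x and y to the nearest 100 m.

x 19434300 m, y -4462700 m

Web Mercator is spherical with R = a = 6378137 m.
x = R·λ = 6378137 × 3.047016752 = 19434290.286 m.
y = R·ln tan(π/4 + φ/2) = 6378137 × -0.699694180 = -4462745.340 m.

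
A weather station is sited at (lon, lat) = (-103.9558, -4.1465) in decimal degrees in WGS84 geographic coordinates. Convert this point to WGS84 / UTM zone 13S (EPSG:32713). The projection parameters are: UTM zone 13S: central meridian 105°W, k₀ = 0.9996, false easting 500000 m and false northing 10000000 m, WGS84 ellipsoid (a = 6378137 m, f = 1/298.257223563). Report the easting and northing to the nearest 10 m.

E 615900 m, N 9541600 m

Zone 13 central meridian λ₀ = 6×13 − 183 = -105°; Δλ = +1.0442°.
Transverse Mercator on WGS84 with k₀ = 0.9996 gives E = 615897.592 m, N = 9541602.768 m.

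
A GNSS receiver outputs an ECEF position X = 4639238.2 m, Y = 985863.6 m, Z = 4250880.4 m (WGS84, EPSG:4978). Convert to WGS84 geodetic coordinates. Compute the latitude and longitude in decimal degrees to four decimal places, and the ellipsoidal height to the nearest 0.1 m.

λ = atan2(Y, X) = 11.99720043°; p = √(X²+Y²) = 4742832.3 m.
Bowring's method on WGS84 (a = 6378137 m, b = 6356752.314 m) gives φ = 42.06039984°, h = 437.800 m.

lat 42.0604°, lon 11.9972°, h 437.8 m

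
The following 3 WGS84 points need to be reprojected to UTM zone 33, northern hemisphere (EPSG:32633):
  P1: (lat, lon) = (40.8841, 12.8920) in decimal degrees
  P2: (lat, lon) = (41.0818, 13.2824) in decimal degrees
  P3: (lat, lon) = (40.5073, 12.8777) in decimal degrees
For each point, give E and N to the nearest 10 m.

UTM zone 33N: λ₀ = 15°, k₀ = 0.9996.
P1 (40.8841°, 12.8920°) → (322397.967, 4528030.149) m.
P2 (41.0818°, 13.2824°) → (355722.957, 4549259.022) m.
P3 (40.5073°, 12.8777°) → (320182.324, 4486228.764) m.

P1: E 322400 m, N 4528030 m; P2: E 355720 m, N 4549260 m; P3: E 320180 m, N 4486230 m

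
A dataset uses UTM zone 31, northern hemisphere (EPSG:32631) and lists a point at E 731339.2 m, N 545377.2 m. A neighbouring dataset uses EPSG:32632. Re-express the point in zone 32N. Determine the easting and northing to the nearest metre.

E 65758 m, N 546291 m

UTM 31N → geographic: φ = 4.93080031°, λ = 5.08620044°.
UTM 32N (λ₀ = 9°) forward: E = 65758.001 m, N = 546291.365 m.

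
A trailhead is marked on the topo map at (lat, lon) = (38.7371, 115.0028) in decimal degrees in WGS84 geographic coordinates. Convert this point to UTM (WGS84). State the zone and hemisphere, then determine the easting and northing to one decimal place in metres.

Longitude 115.0028° lies in the 6° band [114°, 120°), giving zone 50; latitude is north of the equator, so 50N.
Zone 50 central meridian λ₀ = 6×50 − 183 = 117°; Δλ = -1.9972°.
Transverse Mercator on WGS84 with k₀ = 0.9996 gives E = 326413.087 m, N = 4289496.526 m.

Zone 50N: E 326413.1 m, N 4289496.5 m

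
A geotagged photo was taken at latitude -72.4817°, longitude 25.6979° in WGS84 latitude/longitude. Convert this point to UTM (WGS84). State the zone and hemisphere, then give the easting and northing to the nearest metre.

Longitude 25.6979° lies in the 6° band [24°, 30°), giving zone 35; latitude is south of the equator, so 35S.
Zone 35 central meridian λ₀ = 6×35 − 183 = 27°; Δλ = -1.3021°.
Transverse Mercator on WGS84 with k₀ = 0.9996 gives E = 456255.981 m, N = 1956862.541 m.

Zone 35S: E 456256 m, N 1956863 m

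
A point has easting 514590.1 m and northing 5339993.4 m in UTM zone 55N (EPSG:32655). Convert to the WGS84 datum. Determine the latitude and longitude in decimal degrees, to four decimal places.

lat 48.2130°, lon 147.1964°

Zone 55N: λ₀ = 147°, k₀ = 0.9996, false easting 500000 m.
Meridian distance M = (N − FN)/k₀ = 5342130.3 m.
Inverse transverse Mercator on WGS84 gives φ = 48.21300022°, λ = 147.19639939°.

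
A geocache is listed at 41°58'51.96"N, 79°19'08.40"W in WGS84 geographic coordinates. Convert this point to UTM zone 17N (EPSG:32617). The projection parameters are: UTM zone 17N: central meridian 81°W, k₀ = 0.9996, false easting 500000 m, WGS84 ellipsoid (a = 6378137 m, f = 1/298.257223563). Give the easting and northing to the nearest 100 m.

Zone 17 central meridian λ₀ = 6×17 − 183 = -81°; Δλ = +1.6810°.
Transverse Mercator on WGS84 with k₀ = 0.9996 gives E = 639259.750 m, N = 4649044.437 m.

E 639300 m, N 4649000 m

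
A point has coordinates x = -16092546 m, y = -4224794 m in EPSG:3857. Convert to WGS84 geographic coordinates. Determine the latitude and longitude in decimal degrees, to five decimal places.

R = 6378137 m. λ = x/R = -144.56180032°.
φ = 2·arctan(exp(y/R)) − 90° = 2·arctan(0.51562) − 90° = -35.44700143°.

lat -35.44700°, lon -144.56180°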